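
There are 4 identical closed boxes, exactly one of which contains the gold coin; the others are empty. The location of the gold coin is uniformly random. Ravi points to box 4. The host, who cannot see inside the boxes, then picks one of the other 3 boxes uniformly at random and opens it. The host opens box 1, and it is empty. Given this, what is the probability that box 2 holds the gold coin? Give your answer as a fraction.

Because the host chose which box to open without knowing where the gold coin is, the choice is independent of the prize location. Learning that box 1 does not hold the gold coin simply rules out that one location and leaves the remaining 3 boxes still equally likely by symmetry.
So P(the gold coin in box 2) = 1/3.

1/3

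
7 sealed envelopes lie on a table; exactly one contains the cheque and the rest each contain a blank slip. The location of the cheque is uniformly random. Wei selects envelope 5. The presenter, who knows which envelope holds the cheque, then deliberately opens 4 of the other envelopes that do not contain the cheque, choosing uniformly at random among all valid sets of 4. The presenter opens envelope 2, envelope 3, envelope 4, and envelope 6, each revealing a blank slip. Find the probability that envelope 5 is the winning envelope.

1/7

Consider each possible location of the cheque in turn.
If it is in either of envelopes 1 and 7 (prior 1/7 each): the presenter has 5 equally likely choices, so probability 1/5; weight (1/7)·(1/5) = 1/35 each.
If it is in any of envelopes 2, 3, 4, and 6 (prior 1/7 each): that envelope was opened and seen not to hold the prize — ruled out; weight (1/7)·0 = 0 each.
If it is in envelope 5 (prior 1/7): the presenter has 15 equally likely choices, so probability 1/15; weight (1/7)·(1/15) = 1/105.
The weights sum to 1/15.
So P(the cheque in envelope 5 | the presenter opened envelope 2, envelope 3, envelope 4, and envelope 6) = (1/105) / (1/15) = 1/7.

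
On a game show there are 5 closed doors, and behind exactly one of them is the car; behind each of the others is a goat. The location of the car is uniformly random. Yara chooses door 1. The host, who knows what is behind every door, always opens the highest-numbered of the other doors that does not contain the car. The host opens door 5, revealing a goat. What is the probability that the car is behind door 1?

1/4

Condition on the true location of the car.
If it is behind any of doors 1, 2, 3, and 4 (prior 1/5 each): door 5 is the highest-numbered option available, probability 1; weight (1/5)·1 = 1/5 each.
If it is behind door 5 (prior 1/5): the host opened door 5, so this case is ruled out; weight (1/5)·0 = 0.
The weights sum to 4/5.
So P(the car behind door 1 | the host opened door 5) = (1/5) / (4/5) = 1/4.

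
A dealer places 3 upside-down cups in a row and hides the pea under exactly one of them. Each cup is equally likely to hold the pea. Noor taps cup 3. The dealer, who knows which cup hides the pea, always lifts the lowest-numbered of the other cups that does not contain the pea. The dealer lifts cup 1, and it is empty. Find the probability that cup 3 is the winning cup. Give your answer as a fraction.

Apply Bayes' rule, conditioning on where the pea actually is.
If it is under cup 1 (prior 1/3): the dealer opened cup 1, so this case is ruled out; weight (1/3)·0 = 0.
If it is under either of cups 2 and 3 (prior 1/3 each): cup 1 is the lowest-numbered option available, probability 1; weight (1/3)·1 = 1/3 each.
The weights sum to 2/3.
So P(the pea under cup 3 | the dealer opened cup 1) = (1/3) / (2/3) = 1/2.

1/2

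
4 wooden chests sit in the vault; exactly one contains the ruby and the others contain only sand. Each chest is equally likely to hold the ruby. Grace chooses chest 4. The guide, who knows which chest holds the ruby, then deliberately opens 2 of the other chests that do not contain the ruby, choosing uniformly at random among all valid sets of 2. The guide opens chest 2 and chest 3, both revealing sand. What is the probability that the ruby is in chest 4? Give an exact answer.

1/4

Consider each possible location of the ruby in turn.
If it is in chest 1 (prior 1/4): the guide has no choice, probability 1; weight (1/4)·1 = 1/4.
If it is in either of chests 2 and 3 (prior 1/4 each): that chest was opened and seen not to hold the prize — ruled out; weight (1/4)·0 = 0 each.
If it is in chest 4 (prior 1/4): the guide has 3 equally likely choices, so probability 1/3; weight (1/4)·(1/3) = 1/12.
The weights sum to 1/3.
So P(the ruby in chest 4 | the guide opened chest 2 and chest 3) = (1/12) / (1/3) = 1/4.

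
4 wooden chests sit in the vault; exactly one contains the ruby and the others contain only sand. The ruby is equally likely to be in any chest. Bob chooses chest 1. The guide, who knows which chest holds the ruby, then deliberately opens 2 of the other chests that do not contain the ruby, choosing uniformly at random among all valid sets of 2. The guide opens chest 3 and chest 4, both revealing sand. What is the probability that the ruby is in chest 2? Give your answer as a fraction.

3/4

Consider each possible location of the ruby in turn.
If it is in chest 1 (prior 1/4): the guide has 3 equally likely choices, so probability 1/3; weight (1/4)·(1/3) = 1/12.
If it is in chest 2 (prior 1/4): the guide has no choice, probability 1; weight (1/4)·1 = 1/4.
If it is in either of chests 3 and 4 (prior 1/4 each): that chest was opened and seen not to hold the prize — ruled out; weight (1/4)·0 = 0 each.
The weights sum to 1/3.
So P(the ruby in chest 2 | the guide opened chest 3 and chest 4) = (1/4) / (1/3) = 3/4.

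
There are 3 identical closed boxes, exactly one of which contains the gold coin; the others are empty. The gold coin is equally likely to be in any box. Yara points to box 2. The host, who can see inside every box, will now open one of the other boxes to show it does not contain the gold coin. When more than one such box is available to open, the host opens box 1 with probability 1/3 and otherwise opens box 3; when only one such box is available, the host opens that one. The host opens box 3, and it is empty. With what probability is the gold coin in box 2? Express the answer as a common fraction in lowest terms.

2/5

Consider each possible location of the gold coin in turn.
If it is in box 1 (prior 1/3): only box 3 is available, probability 1; weight (1/3)·1 = 1/3.
If it is in box 2 (prior 1/3): box 1 is available but not opened, probability 2/3; weight (1/3)·(2/3) = 2/9.
If it is in box 3 (prior 1/3): the host opened box 3, so this case is ruled out; weight (1/3)·0 = 0.
The weights sum to 5/9.
So P(the gold coin in box 2 | the host opened box 3) = (2/9) / (5/9) = 2/5.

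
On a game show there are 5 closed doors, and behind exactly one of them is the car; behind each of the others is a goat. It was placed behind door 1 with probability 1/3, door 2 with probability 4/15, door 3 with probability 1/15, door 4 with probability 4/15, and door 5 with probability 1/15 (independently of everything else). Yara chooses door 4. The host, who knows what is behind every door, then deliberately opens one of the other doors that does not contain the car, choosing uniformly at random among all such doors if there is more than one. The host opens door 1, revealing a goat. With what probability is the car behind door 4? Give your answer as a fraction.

Consider each possible location of the car in turn.
If it is behind door 1 (prior 1/3): the host opened door 1, so this case is ruled out; weight (1/3)·0 = 0.
If it is behind door 2 (prior 4/15): the host has 3 equally likely choices, so probability 1/3; weight (4/15)·(1/3) = 4/45.
If it is behind either of doors 3 and 5 (prior 1/15 each): the host has 3 equally likely choices, so probability 1/3; weight (1/15)·(1/3) = 1/45 each.
If it is behind door 4 (prior 4/15): the host has 4 equally likely choices, so probability 1/4; weight (4/15)·(1/4) = 1/15.
The weights sum to 1/5.
So P(the car behind door 4 | the host opened door 1) = (1/15) / (1/5) = 1/3.

1/3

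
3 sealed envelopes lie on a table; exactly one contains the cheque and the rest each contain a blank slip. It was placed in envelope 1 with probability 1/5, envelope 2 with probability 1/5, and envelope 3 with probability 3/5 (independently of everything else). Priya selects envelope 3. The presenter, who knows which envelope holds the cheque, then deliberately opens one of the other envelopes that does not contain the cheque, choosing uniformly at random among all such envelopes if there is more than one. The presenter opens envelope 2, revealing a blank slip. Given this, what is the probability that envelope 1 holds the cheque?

2/5

Apply Bayes' rule, conditioning on where the cheque actually is.
If it is in envelope 1 (prior 1/5): the presenter has no choice, probability 1; weight (1/5)·1 = 1/5.
If it is in envelope 2 (prior 1/5): the presenter opened envelope 2, so this case is ruled out; weight (1/5)·0 = 0.
If it is in envelope 3 (prior 3/5): the presenter has 2 equally likely choices, so probability 1/2; weight (3/5)·(1/2) = 3/10.
The weights sum to 1/2.
So P(the cheque in envelope 1 | the presenter opened envelope 2) = (1/5) / (1/2) = 2/5.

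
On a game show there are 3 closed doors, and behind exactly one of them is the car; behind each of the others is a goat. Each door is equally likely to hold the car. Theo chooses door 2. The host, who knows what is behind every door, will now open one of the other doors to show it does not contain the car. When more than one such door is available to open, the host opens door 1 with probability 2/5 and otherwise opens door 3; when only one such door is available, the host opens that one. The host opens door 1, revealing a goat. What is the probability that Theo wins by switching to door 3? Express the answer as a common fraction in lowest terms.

Condition on the true location of the car.
If it is behind door 1 (prior 1/3): the host opened door 1, so this case is ruled out; weight (1/3)·0 = 0.
If it is behind door 2 (prior 1/3): door 1 is available, opened with probability 2/5; weight (1/3)·(2/5) = 2/15.
If it is behind door 3 (prior 1/3): only door 1 is available, probability 1; weight (1/3)·1 = 1/3.
The weights sum to 7/15.
So P(the car behind door 3 | the host opened door 1) = (1/3) / (7/15) = 5/7.

5/7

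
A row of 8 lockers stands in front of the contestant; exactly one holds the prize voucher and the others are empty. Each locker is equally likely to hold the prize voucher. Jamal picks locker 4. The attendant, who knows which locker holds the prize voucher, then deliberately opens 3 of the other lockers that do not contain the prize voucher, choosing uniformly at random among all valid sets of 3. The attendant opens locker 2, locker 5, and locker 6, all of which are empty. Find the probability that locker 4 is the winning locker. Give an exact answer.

1/8

Consider each possible location of the prize voucher in turn.
If it is in any of lockers 1, 3, 7, and 8 (prior 1/8 each): the attendant has 20 equally likely choices, so probability 1/20; weight (1/8)·(1/20) = 1/160 each.
If it is in any of lockers 2, 5, and 6 (prior 1/8 each): that locker was opened and seen not to hold the prize — ruled out; weight (1/8)·0 = 0 each.
If it is in locker 4 (prior 1/8): the attendant has 35 equally likely choices, so probability 1/35; weight (1/8)·(1/35) = 1/280.
The weights sum to 1/35.
So P(the prize voucher in locker 4 | the attendant opened locker 2, locker 5, and locker 6) = (1/280) / (1/35) = 1/8.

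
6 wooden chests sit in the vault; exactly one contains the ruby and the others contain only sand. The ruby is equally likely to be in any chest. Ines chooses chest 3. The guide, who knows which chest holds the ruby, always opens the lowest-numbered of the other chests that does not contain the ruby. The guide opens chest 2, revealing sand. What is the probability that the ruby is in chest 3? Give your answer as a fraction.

0

Consider each possible location of the ruby in turn.
If it is in chest 1 (prior 1/6): chest 2 is the lowest-numbered option available, probability 1; weight (1/6)·1 = 1/6.
If it is in chest 2 (prior 1/6): the guide opened chest 2, so this case is ruled out; weight (1/6)·0 = 0.
If it is in any of chests 3, 4, 5, and 6 (prior 1/6 each): the guide would have opened chest 1 instead, probability 0; weight (1/6)·0 = 0 each.
The weights sum to 1/6.
So P(the ruby in chest 3 | the guide opened chest 2) = 0 / (1/6) = 0.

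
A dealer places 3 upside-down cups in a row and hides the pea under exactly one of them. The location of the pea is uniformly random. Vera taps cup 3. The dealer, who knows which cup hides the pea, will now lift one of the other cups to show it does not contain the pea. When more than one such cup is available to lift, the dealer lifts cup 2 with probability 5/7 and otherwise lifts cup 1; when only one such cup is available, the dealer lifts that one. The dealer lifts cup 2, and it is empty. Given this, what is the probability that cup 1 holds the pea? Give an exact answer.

Condition on the true location of the pea.
If it is under cup 1 (prior 1/3): only cup 2 is available, probability 1; weight (1/3)·1 = 1/3.
If it is under cup 2 (prior 1/3): the dealer opened cup 2, so this case is ruled out; weight (1/3)·0 = 0.
If it is under cup 3 (prior 1/3): cup 2 is available, opened with probability 5/7; weight (1/3)·(5/7) = 5/21.
The weights sum to 4/7.
So P(the pea under cup 1 | the dealer opened cup 2) = (1/3) / (4/7) = 7/12.

7/12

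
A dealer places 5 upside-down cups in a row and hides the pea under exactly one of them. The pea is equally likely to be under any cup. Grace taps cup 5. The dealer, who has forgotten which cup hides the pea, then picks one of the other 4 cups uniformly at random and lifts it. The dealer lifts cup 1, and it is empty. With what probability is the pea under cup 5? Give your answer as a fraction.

1/4

Because the dealer chose which cup to lift without knowing where the pea is, the choice is independent of the prize location. Learning that cup 1 does not hold the pea simply rules out that one location and leaves the remaining 4 cups still equally likely by symmetry.
So P(the pea under cup 5) = 1/4.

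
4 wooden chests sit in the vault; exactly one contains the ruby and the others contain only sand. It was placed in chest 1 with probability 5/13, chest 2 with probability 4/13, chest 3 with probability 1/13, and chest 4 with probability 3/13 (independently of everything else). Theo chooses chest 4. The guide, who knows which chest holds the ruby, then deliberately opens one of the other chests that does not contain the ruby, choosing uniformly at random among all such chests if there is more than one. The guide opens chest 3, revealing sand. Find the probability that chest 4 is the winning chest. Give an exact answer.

Condition on the true location of the ruby.
If it is in chest 1 (prior 5/13): the guide has 2 equally likely choices, so probability 1/2; weight (5/13)·(1/2) = 5/26.
If it is in chest 2 (prior 4/13): the guide has 2 equally likely choices, so probability 1/2; weight (4/13)·(1/2) = 2/13.
If it is in chest 3 (prior 1/13): the guide opened chest 3, so this case is ruled out; weight (1/13)·0 = 0.
If it is in chest 4 (prior 3/13): the guide has 3 equally likely choices, so probability 1/3; weight (3/13)·(1/3) = 1/13.
The weights sum to 11/26.
So P(the ruby in chest 4 | the guide opened chest 3) = (1/13) / (11/26) = 2/11.

2/11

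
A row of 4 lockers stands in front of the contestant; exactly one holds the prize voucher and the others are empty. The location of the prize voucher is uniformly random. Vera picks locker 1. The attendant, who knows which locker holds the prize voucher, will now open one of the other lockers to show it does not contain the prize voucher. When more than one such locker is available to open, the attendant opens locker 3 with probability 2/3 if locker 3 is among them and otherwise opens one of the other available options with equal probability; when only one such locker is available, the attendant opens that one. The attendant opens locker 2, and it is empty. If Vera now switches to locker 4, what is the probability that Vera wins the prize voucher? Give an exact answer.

1/3

Apply Bayes' rule, conditioning on where the prize voucher actually is.
If it is in locker 1 (prior 1/4): locker 3 is available but not opened; locker 2 gets probability (1 − 2/3)/2 = 1/6; weight (1/4)·(1/6) = 1/24.
If it is in locker 2 (prior 1/4): the attendant opened locker 2, so this case is ruled out; weight (1/4)·0 = 0.
If it is in locker 3 (prior 1/4): locker 3 holds the prize so is unavailable; the attendant chooses uniformly among the 2 others, probability 1/2; weight (1/4)·(1/2) = 1/8.
If it is in locker 4 (prior 1/4): locker 3 is available but not opened, probability 1/3; weight (1/4)·(1/3) = 1/12.
The weights sum to 1/4.
So P(the prize voucher in locker 4 | the attendant opened locker 2) = (1/12) / (1/4) = 1/3.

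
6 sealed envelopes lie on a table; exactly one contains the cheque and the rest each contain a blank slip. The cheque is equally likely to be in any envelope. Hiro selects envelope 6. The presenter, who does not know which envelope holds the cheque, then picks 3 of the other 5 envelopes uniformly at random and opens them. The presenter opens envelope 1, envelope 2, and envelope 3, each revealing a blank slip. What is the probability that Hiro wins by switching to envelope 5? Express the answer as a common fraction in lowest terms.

Because the presenter chose which envelopes to open without knowing where the cheque is, the choice is independent of the prize location. Learning that none of the 3 opened envelopes holds the cheque simply rules out those 3 locations and leaves the remaining 3 envelopes still equally likely by symmetry.
So P(the cheque in envelope 5) = 1/3.

1/3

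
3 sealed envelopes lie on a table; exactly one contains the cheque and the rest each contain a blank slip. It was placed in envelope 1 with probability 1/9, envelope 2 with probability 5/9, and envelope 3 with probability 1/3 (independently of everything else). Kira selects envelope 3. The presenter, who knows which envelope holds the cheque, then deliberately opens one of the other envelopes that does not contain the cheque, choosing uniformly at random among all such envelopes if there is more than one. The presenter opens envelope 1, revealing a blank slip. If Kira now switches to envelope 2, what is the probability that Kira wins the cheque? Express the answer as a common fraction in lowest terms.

10/13

Condition on the true location of the cheque.
If it is in envelope 1 (prior 1/9): the presenter opened envelope 1, so this case is ruled out; weight (1/9)·0 = 0.
If it is in envelope 2 (prior 5/9): the presenter has no choice, probability 1; weight (5/9)·1 = 5/9.
If it is in envelope 3 (prior 1/3): the presenter has 2 equally likely choices, so probability 1/2; weight (1/3)·(1/2) = 1/6.
The weights sum to 13/18.
So P(the cheque in envelope 2 | the presenter opened envelope 1) = (5/9) / (13/18) = 10/13.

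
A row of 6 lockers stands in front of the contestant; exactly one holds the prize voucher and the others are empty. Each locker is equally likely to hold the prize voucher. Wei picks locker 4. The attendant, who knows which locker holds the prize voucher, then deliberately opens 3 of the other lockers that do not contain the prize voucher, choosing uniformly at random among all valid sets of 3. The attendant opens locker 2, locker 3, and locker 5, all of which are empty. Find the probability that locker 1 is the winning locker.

5/12

Consider each possible location of the prize voucher in turn.
If it is in either of lockers 1 and 6 (prior 1/6 each): the attendant has 4 equally likely choices, so probability 1/4; weight (1/6)·(1/4) = 1/24 each.
If it is in any of lockers 2, 3, and 5 (prior 1/6 each): that locker was opened and seen not to hold the prize — ruled out; weight (1/6)·0 = 0 each.
If it is in locker 4 (prior 1/6): the attendant has 10 equally likely choices, so probability 1/10; weight (1/6)·(1/10) = 1/60.
The weights sum to 1/10.
So P(the prize voucher in locker 1 | the attendant opened locker 2, locker 3, and locker 5) = (1/24) / (1/10) = 5/12.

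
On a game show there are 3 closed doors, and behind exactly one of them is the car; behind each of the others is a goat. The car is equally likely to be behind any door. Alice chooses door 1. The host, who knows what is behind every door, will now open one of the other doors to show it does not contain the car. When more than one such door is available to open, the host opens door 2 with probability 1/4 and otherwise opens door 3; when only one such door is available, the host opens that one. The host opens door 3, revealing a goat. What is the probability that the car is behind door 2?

4/7

Condition on the true location of the car.
If it is behind door 1 (prior 1/3): door 2 is available but not opened, probability 3/4; weight (1/3)·(3/4) = 1/4.
If it is behind door 2 (prior 1/3): only door 3 is available, probability 1; weight (1/3)·1 = 1/3.
If it is behind door 3 (prior 1/3): the host opened door 3, so this case is ruled out; weight (1/3)·0 = 0.
The weights sum to 7/12.
So P(the car behind door 2 | the host opened door 3) = (1/3) / (7/12) = 4/7.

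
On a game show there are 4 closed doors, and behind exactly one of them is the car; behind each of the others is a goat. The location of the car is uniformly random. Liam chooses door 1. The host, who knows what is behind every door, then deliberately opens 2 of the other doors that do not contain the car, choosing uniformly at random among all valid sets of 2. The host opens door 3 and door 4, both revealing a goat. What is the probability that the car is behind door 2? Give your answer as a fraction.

Apply Bayes' rule, conditioning on where the car actually is.
If it is behind door 1 (prior 1/4): the host has 3 equally likely choices, so probability 1/3; weight (1/4)·(1/3) = 1/12.
If it is behind door 2 (prior 1/4): the host has no choice, probability 1; weight (1/4)·1 = 1/4.
If it is behind either of doors 3 and 4 (prior 1/4 each): that door was opened and seen not to hold the prize — ruled out; weight (1/4)·0 = 0 each.
The weights sum to 1/3.
So P(the car behind door 2 | the host opened door 3 and door 4) = (1/4) / (1/3) = 3/4.

3/4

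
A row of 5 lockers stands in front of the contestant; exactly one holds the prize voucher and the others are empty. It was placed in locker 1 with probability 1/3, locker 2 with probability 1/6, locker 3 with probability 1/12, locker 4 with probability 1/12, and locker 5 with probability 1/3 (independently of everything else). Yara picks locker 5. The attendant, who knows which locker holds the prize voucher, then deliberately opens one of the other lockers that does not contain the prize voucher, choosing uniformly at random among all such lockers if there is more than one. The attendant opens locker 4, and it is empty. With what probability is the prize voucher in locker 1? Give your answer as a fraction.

2/5

Consider each possible location of the prize voucher in turn.
If it is in locker 1 (prior 1/3): the attendant has 3 equally likely choices, so probability 1/3; weight (1/3)·(1/3) = 1/9.
If it is in locker 2 (prior 1/6): the attendant has 3 equally likely choices, so probability 1/3; weight (1/6)·(1/3) = 1/18.
If it is in locker 3 (prior 1/12): the attendant has 3 equally likely choices, so probability 1/3; weight (1/12)·(1/3) = 1/36.
If it is in locker 4 (prior 1/12): the attendant opened locker 4, so this case is ruled out; weight (1/12)·0 = 0.
If it is in locker 5 (prior 1/3): the attendant has 4 equally likely choices, so probability 1/4; weight (1/3)·(1/4) = 1/12.
The weights sum to 5/18.
So P(the prize voucher in locker 1 | the attendant opened locker 4) = (1/9) / (5/18) = 2/5.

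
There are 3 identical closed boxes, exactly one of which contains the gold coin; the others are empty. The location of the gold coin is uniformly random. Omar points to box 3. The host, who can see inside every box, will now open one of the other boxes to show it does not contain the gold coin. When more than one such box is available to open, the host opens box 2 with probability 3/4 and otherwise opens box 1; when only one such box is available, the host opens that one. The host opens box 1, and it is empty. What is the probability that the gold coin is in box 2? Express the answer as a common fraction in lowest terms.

Condition on the true location of the gold coin.
If it is in box 1 (prior 1/3): the host opened box 1, so this case is ruled out; weight (1/3)·0 = 0.
If it is in box 2 (prior 1/3): only box 1 is available, probability 1; weight (1/3)·1 = 1/3.
If it is in box 3 (prior 1/3): box 2 is available but not opened, probability 1/4; weight (1/3)·(1/4) = 1/12.
The weights sum to 5/12.
So P(the gold coin in box 2 | the host opened box 1) = (1/3) / (5/12) = 4/5.

4/5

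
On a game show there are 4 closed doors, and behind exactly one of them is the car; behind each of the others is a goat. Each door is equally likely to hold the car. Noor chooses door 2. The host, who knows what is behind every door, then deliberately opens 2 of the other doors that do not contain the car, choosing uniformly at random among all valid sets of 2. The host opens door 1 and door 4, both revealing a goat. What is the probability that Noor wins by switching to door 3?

3/4

Apply Bayes' rule, conditioning on where the car actually is.
If it is behind either of doors 1 and 4 (prior 1/4 each): that door was opened and seen not to hold the prize — ruled out; weight (1/4)·0 = 0 each.
If it is behind door 2 (prior 1/4): the host has 3 equally likely choices, so probability 1/3; weight (1/4)·(1/3) = 1/12.
If it is behind door 3 (prior 1/4): the host has no choice, probability 1; weight (1/4)·1 = 1/4.
The weights sum to 1/3.
So P(the car behind door 3 | the host opened door 1 and door 4) = (1/4) / (1/3) = 3/4.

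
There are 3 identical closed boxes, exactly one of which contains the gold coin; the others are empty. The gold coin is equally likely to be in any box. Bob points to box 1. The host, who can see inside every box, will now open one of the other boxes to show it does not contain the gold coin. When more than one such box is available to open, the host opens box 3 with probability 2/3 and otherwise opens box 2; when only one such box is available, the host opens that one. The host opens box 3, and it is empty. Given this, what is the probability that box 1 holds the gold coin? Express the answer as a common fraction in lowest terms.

Apply Bayes' rule, conditioning on where the gold coin actually is.
If it is in box 1 (prior 1/3): box 3 is available, opened with probability 2/3; weight (1/3)·(2/3) = 2/9.
If it is in box 2 (prior 1/3): only box 3 is available, probability 1; weight (1/3)·1 = 1/3.
If it is in box 3 (prior 1/3): the host opened box 3, so this case is ruled out; weight (1/3)·0 = 0.
The weights sum to 5/9.
So P(the gold coin in box 1 | the host opened box 3) = (2/9) / (5/9) = 2/5.

2/5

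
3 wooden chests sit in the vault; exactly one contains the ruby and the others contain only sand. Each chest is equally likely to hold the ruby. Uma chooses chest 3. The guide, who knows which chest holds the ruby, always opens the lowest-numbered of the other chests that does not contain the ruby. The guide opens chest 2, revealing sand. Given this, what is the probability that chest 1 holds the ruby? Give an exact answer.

Consider each possible location of the ruby in turn.
If it is in chest 1 (prior 1/3): chest 2 is the lowest-numbered option available, probability 1; weight (1/3)·1 = 1/3.
If it is in chest 2 (prior 1/3): the guide opened chest 2, so this case is ruled out; weight (1/3)·0 = 0.
If it is in chest 3 (prior 1/3): the guide would have opened chest 1 instead, probability 0; weight (1/3)·0 = 0.
The weights sum to 1/3.
So P(the ruby in chest 1 | the guide opened chest 2) = (1/3) / (1/3) = 1.

1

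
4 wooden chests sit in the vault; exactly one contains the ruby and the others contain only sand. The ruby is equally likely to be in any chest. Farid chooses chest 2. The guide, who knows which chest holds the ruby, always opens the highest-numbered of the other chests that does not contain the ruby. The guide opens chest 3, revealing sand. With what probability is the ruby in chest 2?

0

Apply Bayes' rule, conditioning on where the ruby actually is.
If it is in either of chests 1 and 2 (prior 1/4 each): the guide would have opened chest 4 instead, probability 0; weight (1/4)·0 = 0 each.
If it is in chest 3 (prior 1/4): the guide opened chest 3, so this case is ruled out; weight (1/4)·0 = 0.
If it is in chest 4 (prior 1/4): chest 3 is the highest-numbered option available, probability 1; weight (1/4)·1 = 1/4.
The weights sum to 1/4.
So P(the ruby in chest 2 | the guide opened chest 3) = 0 / (1/4) = 0.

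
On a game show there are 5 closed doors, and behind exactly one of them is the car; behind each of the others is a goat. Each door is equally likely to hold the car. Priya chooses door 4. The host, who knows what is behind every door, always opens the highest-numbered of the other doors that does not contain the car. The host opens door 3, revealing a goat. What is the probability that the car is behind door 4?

Consider each possible location of the car in turn.
If it is behind any of doors 1, 2, and 4 (prior 1/5 each): the host would have opened door 5 instead, probability 0; weight (1/5)·0 = 0 each.
If it is behind door 3 (prior 1/5): the host opened door 3, so this case is ruled out; weight (1/5)·0 = 0.
If it is behind door 5 (prior 1/5): door 3 is the highest-numbered option available, probability 1; weight (1/5)·1 = 1/5.
The weights sum to 1/5.
So P(the car behind door 4 | the host opened door 3) = 0 / (1/5) = 0.

0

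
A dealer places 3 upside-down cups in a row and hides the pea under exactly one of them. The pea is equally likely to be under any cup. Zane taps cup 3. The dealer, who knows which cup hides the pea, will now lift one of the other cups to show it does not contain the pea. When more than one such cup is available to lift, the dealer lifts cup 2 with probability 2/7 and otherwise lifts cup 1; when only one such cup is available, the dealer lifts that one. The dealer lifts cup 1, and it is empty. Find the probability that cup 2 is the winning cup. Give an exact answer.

7/12

Condition on the true location of the pea.
If it is under cup 1 (prior 1/3): the dealer opened cup 1, so this case is ruled out; weight (1/3)·0 = 0.
If it is under cup 2 (prior 1/3): only cup 1 is available, probability 1; weight (1/3)·1 = 1/3.
If it is under cup 3 (prior 1/3): cup 2 is available but not opened, probability 5/7; weight (1/3)·(5/7) = 5/21.
The weights sum to 4/7.
So P(the pea under cup 2 | the dealer opened cup 1) = (1/3) / (4/7) = 7/12.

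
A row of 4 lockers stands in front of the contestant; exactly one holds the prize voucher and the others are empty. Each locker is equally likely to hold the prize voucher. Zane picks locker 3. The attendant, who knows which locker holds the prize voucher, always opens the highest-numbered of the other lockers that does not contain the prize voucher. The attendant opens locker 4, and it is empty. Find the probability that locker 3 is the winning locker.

Apply Bayes' rule, conditioning on where the prize voucher actually is.
If it is in any of lockers 1, 2, and 3 (prior 1/4 each): locker 4 is the highest-numbered option available, probability 1; weight (1/4)·1 = 1/4 each.
If it is in locker 4 (prior 1/4): the attendant opened locker 4, so this case is ruled out; weight (1/4)·0 = 0.
The weights sum to 3/4.
So P(the prize voucher in locker 3 | the attendant opened locker 4) = (1/4) / (3/4) = 1/3.

1/3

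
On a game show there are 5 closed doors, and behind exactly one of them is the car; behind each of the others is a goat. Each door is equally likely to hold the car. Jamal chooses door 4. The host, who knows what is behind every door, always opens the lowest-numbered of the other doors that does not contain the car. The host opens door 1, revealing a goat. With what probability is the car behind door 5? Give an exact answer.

1/4

Condition on the true location of the car.
If it is behind door 1 (prior 1/5): the host opened door 1, so this case is ruled out; weight (1/5)·0 = 0.
If it is behind any of doors 2, 3, 4, and 5 (prior 1/5 each): door 1 is the lowest-numbered option available, probability 1; weight (1/5)·1 = 1/5 each.
The weights sum to 4/5.
So P(the car behind door 5 | the host opened door 1) = (1/5) / (4/5) = 1/4.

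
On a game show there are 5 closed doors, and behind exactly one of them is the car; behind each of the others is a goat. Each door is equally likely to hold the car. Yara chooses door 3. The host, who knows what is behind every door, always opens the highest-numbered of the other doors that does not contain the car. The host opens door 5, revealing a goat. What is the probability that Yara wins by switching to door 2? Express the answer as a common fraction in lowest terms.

1/4

Condition on the true location of the car.
If it is behind any of doors 1, 2, 3, and 4 (prior 1/5 each): door 5 is the highest-numbered option available, probability 1; weight (1/5)·1 = 1/5 each.
If it is behind door 5 (prior 1/5): the host opened door 5, so this case is ruled out; weight (1/5)·0 = 0.
The weights sum to 4/5.
So P(the car behind door 2 | the host opened door 5) = (1/5) / (4/5) = 1/4.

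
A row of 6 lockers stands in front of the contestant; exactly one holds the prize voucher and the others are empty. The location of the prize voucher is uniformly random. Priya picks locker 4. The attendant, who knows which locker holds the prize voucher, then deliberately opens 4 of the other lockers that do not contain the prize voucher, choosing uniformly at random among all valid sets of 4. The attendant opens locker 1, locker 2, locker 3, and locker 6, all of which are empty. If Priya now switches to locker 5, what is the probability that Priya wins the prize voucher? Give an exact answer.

Apply Bayes' rule, conditioning on where the prize voucher actually is.
If it is in any of lockers 1, 2, 3, and 6 (prior 1/6 each): that locker was opened and seen not to hold the prize — ruled out; weight (1/6)·0 = 0 each.
If it is in locker 4 (prior 1/6): the attendant has 5 equally likely choices, so probability 1/5; weight (1/6)·(1/5) = 1/30.
If it is in locker 5 (prior 1/6): the attendant has no choice, probability 1; weight (1/6)·1 = 1/6.
The weights sum to 1/5.
So P(the prize voucher in locker 5 | the attendant opened locker 1, locker 2, locker 3, and locker 6) = (1/6) / (1/5) = 5/6.

5/6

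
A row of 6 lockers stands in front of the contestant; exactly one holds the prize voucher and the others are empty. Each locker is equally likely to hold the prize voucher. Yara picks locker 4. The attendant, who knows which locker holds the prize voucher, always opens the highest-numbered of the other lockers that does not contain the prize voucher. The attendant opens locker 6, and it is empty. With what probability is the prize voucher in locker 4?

1/5

Consider each possible location of the prize voucher in turn.
If it is in any of lockers 1, 2, 3, 4, and 5 (prior 1/6 each): locker 6 is the highest-numbered option available, probability 1; weight (1/6)·1 = 1/6 each.
If it is in locker 6 (prior 1/6): the attendant opened locker 6, so this case is ruled out; weight (1/6)·0 = 0.
The weights sum to 5/6.
So P(the prize voucher in locker 4 | the attendant opened locker 6) = (1/6) / (5/6) = 1/5.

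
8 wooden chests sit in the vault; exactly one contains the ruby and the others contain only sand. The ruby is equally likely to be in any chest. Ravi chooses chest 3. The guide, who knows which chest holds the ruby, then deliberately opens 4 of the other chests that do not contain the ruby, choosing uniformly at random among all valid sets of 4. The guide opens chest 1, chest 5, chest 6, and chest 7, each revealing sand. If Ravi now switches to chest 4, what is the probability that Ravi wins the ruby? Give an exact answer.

Consider each possible location of the ruby in turn.
If it is in any of chests 1, 5, 6, and 7 (prior 1/8 each): that chest was opened and seen not to hold the prize — ruled out; weight (1/8)·0 = 0 each.
If it is in any of chests 2, 4, and 8 (prior 1/8 each): the guide has 15 equally likely choices, so probability 1/15; weight (1/8)·(1/15) = 1/120 each.
If it is in chest 3 (prior 1/8): the guide has 35 equally likely choices, so probability 1/35; weight (1/8)·(1/35) = 1/280.
The weights sum to 1/35.
So P(the ruby in chest 4 | the guide opened chest 1, chest 5, chest 6, and chest 7) = (1/120) / (1/35) = 7/24.

7/24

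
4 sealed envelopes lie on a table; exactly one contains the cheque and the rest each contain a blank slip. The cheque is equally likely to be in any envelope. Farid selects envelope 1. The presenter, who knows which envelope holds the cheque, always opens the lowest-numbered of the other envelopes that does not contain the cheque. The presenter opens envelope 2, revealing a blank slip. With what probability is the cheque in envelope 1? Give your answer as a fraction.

1/3

Consider each possible location of the cheque in turn.
If it is in any of envelopes 1, 3, and 4 (prior 1/4 each): envelope 2 is the lowest-numbered option available, probability 1; weight (1/4)·1 = 1/4 each.
If it is in envelope 2 (prior 1/4): the presenter opened envelope 2, so this case is ruled out; weight (1/4)·0 = 0.
The weights sum to 3/4.
So P(the cheque in envelope 1 | the presenter opened envelope 2) = (1/4) / (3/4) = 1/3.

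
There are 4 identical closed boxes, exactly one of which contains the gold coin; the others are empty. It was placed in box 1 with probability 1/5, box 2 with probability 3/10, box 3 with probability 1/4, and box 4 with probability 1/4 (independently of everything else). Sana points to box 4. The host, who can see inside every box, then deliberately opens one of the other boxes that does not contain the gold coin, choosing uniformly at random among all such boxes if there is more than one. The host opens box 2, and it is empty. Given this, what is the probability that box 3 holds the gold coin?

Apply Bayes' rule, conditioning on where the gold coin actually is.
If it is in box 1 (prior 1/5): the host has 2 equally likely choices, so probability 1/2; weight (1/5)·(1/2) = 1/10.
If it is in box 2 (prior 3/10): the host opened box 2, so this case is ruled out; weight (3/10)·0 = 0.
If it is in box 3 (prior 1/4): the host has 2 equally likely choices, so probability 1/2; weight (1/4)·(1/2) = 1/8.
If it is in box 4 (prior 1/4): the host has 3 equally likely choices, so probability 1/3; weight (1/4)·(1/3) = 1/12.
The weights sum to 37/120.
So P(the gold coin in box 3 | the host opened box 2) = (1/8) / (37/120) = 15/37.

15/37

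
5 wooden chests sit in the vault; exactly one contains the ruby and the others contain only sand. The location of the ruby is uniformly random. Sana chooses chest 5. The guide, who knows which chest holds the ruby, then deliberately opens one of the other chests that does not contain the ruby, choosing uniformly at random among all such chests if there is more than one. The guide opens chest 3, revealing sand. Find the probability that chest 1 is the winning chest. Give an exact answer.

Condition on the true location of the ruby.
If it is in any of chests 1, 2, and 4 (prior 1/5 each): the guide has 3 equally likely choices, so probability 1/3; weight (1/5)·(1/3) = 1/15 each.
If it is in chest 3 (prior 1/5): the guide opened chest 3, so this case is ruled out; weight (1/5)·0 = 0.
If it is in chest 5 (prior 1/5): the guide has 4 equally likely choices, so probability 1/4; weight (1/5)·(1/4) = 1/20.
The weights sum to 1/4.
So P(the ruby in chest 1 | the guide opened chest 3) = (1/15) / (1/4) = 4/15.

4/15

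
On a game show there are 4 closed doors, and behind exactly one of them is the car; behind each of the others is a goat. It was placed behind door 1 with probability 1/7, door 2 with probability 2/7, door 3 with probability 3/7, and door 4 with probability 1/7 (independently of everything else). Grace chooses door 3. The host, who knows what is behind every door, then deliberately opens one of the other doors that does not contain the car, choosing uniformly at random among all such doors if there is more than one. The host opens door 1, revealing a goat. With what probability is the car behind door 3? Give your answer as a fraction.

2/5

Condition on the true location of the car.
If it is behind door 1 (prior 1/7): the host opened door 1, so this case is ruled out; weight (1/7)·0 = 0.
If it is behind door 2 (prior 2/7): the host has 2 equally likely choices, so probability 1/2; weight (2/7)·(1/2) = 1/7.
If it is behind door 3 (prior 3/7): the host has 3 equally likely choices, so probability 1/3; weight (3/7)·(1/3) = 1/7.
If it is behind door 4 (prior 1/7): the host has 2 equally likely choices, so probability 1/2; weight (1/7)·(1/2) = 1/14.
The weights sum to 5/14.
So P(the car behind door 3 | the host opened door 1) = (1/7) / (5/14) = 2/5.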